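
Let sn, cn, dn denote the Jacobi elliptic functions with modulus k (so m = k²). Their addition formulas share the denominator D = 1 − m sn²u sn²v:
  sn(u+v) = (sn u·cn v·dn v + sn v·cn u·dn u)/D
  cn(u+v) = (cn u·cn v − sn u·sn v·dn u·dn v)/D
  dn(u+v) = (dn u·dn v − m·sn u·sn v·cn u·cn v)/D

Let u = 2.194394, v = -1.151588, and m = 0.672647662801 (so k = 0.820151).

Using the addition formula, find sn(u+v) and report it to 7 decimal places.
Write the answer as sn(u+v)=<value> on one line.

sn(u+v)=0.8084619

sn u = 0.9959206592077753, cn u = -0.09023325641441954, dn u = 0.5769133919005816
sn v = -0.8526871435040311, cn v = 0.5224218939735736, dn v = 0.7147967929812885
m = k² = 0.672647662801
D = 1 − m·sn²u·sn²v = 0.5149164467596772
sn(u+v) = (sn u·cn v·dn v + sn v·cn u·dn u)/D = 0.4162903064827623/0.5149164467596772 = 0.8084618564865031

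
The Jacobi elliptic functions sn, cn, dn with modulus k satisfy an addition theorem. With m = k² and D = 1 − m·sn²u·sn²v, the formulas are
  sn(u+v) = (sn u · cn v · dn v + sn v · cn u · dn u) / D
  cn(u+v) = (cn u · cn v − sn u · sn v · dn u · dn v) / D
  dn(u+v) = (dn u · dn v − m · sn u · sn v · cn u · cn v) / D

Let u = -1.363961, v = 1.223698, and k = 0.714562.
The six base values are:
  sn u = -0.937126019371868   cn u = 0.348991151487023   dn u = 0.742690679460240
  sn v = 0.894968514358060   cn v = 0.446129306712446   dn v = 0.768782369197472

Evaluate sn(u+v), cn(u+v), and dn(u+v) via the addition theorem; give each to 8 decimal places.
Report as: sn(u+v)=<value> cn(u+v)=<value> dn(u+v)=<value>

sn(u+v)=-0.13957203 cn(u+v)=0.99021192 dn(u+v)=0.99501425

m = k² = 0.510598851844
D = 1 − m·sn²u·sn²v = 0.6408372071272085
sn(u+v) = (sn u·cn v·dn v + sn v·cn u·dn u)/D = -0.08944295262474711/0.6408372071272085 = -0.1395720342545472
cn(u+v) = (cn u·cn v − sn u·sn v·dn u·dn v)/D = 0.6345646415176062/0.6408372071272085 = 0.9902119203756575
dn(u+v) = (dn u·dn v − m·sn u·sn v·cn u·cn v)/D = 0.6376421519112217/0.6408372071272085 = 0.9950142482670289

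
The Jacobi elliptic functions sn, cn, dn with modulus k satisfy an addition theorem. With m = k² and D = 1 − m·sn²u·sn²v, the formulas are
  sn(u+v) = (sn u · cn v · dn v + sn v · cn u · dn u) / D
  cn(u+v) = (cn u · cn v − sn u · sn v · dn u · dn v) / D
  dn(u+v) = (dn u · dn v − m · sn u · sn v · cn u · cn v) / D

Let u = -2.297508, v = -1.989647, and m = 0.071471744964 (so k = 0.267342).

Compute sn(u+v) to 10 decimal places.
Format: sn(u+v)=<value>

sn(u+v)=0.8795874350

sn u = -0.7803117626522106, cn u = -0.6253907203233832, dn u = 0.9779988870917696
sn v = -0.9301130714982195, cn v = -0.3672732963722628, dn v = 0.968591273670536
m = k² = 0.071471744964
D = 1 − m·sn²u·sn²v = 0.9623519758506698
sn(u+v) = (sn u·cn v·dn v + sn v·cn u·dn u)/D = 0.8464727060308762/0.9623519758506698 = 0.8795874350261896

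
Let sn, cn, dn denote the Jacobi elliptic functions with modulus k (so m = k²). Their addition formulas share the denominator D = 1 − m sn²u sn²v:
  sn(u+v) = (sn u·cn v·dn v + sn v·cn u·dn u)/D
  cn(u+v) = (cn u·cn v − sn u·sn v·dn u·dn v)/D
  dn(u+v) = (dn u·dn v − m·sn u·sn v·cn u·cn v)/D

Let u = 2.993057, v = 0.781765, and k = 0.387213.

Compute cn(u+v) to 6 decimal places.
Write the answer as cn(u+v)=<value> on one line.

cn(u+v)=-0.876945

sn u = 0.2733454555249673, cn u = -0.9619159328880295, dn u = 0.9943828626758748
sn v = 0.6970165994207313, cn v = 0.717054991009727, dn v = 0.9628900710590707
m = k² = 0.149933907369
D = 1 − m·sn²u·sn²v = 0.9945573573960285
cn(u+v) = (cn u·cn v − sn u·sn v·dn u·dn v)/D = -0.8721720253015594/0.9945573573960285 = -0.8769449231013675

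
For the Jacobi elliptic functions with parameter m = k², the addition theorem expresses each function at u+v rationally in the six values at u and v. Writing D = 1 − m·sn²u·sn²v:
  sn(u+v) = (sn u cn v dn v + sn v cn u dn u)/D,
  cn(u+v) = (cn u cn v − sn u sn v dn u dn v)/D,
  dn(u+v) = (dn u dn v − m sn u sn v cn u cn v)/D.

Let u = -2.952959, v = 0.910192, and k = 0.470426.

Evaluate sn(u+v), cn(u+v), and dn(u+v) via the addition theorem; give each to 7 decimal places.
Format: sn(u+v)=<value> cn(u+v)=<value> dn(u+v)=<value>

sn u = -0.3764881309706179, cn u = -0.9264214414823584, dn u = 0.9841910977019442
sn v = 0.7750048986270473, cn v = 0.6319552255532666, dn v = 0.9311711088266171
m = k² = 0.221300621476
D = 1 − m·sn²u·sn²v = 0.9811594269773797
sn(u+v) = (sn u·cn v·dn v + sn v·cn u·dn u)/D = -0.9281782826870659/0.9811594269773797 = -0.9460014928934325
cn(u+v) = (cn u·cn v − sn u·sn v·dn u·dn v)/D = -0.3180548642839301/0.9811594269773797 = -0.3241622671493353
dn(u+v) = (dn u·dn v − m·sn u·sn v·cn u·cn v)/D = 0.87864670542518/0.9811594269773797 = 0.8955187926308707

sn(u+v)=-0.9460015 cn(u+v)=-0.3241623 dn(u+v)=0.8955188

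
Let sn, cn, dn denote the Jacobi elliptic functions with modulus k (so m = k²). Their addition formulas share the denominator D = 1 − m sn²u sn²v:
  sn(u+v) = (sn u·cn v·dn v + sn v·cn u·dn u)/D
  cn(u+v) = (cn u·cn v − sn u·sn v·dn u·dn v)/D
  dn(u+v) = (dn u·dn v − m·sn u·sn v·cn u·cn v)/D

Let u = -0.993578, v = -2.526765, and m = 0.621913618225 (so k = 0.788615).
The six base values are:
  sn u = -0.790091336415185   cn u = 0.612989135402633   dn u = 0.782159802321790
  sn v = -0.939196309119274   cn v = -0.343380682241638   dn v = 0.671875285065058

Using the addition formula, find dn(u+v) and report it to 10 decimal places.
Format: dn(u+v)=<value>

m = k² = 0.621913618225
D = 1 − m·sn²u·sn²v = 0.6575498028983725
dn(u+v) = (dn u·dn v − m·sn u·sn v·cn u·cn v)/D = 0.6226525609387867/0.6575498028983725 = 0.9469283667856573

dn(u+v)=0.9469283668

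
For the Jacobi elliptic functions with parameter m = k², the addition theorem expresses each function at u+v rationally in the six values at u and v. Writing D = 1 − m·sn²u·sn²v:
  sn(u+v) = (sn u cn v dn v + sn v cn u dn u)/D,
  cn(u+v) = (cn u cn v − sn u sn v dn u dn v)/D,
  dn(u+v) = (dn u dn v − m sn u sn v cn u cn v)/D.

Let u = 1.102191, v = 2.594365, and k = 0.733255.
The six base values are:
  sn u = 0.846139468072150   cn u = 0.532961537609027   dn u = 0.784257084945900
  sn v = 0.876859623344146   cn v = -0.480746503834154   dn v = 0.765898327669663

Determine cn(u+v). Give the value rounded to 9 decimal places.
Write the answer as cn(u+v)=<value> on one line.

cn(u+v)=-0.996948496

m = k² = 0.537662895025
D = 1 − m·sn²u·sn²v = 0.7040256212262226
cn(u+v) = (cn u·cn v − sn u·sn v·dn u·dn v)/D = -0.7018772838830837/0.7040256212262226 = -0.9969484955115737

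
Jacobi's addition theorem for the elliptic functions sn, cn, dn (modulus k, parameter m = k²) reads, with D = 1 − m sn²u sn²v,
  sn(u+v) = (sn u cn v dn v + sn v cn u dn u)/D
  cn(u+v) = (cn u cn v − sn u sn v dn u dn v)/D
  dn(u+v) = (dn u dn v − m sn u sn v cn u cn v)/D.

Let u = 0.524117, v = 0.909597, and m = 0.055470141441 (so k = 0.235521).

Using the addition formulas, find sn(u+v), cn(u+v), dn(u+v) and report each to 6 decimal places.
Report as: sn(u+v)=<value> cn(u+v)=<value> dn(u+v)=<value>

sn u = 0.4993582824965233, cn u = 0.8663955826884867, dn u = 0.9930599367398494
sn v = 0.7856271556649277, cn v = 0.6187002281249259, dn v = 0.9827325538841531
m = k² = 0.055470141441
D = 1 − m·sn²u·sn²v = 0.9914627743245085
sn(u+v) = (sn u·cn v·dn v + sn v·cn u·dn u)/D = 0.979558299380514/0.9914627743245085 = 0.9879930187473704
cn(u+v) = (cn u·cn v − sn u·sn v·dn u·dn v)/D = 0.1531795384051231/0.9914627743245085 = 0.1544985271983464
dn(u+v) = (dn u·dn v − m·sn u·sn v·cn u·cn v)/D = 0.9642473337028021/0.9914627743245085 = 0.9725502143635715

sn(u+v)=0.987993 cn(u+v)=0.154499 dn(u+v)=0.972550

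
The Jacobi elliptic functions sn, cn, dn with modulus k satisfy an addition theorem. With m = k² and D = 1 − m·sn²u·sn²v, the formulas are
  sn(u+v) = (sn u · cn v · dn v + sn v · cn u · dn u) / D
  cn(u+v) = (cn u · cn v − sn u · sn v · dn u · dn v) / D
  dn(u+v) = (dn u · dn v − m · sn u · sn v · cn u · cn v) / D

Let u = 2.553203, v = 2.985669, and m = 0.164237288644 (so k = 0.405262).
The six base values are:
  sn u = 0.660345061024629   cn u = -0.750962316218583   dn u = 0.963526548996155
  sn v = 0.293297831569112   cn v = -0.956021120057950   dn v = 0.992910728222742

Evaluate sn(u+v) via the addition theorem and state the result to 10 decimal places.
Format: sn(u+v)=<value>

sn(u+v)=-0.8442516735

m = k² = 0.164237288644
D = 1 − m·sn²u·sn²v = 0.9938392818725248
sn(u+v) = (sn u·cn v·dn v + sn v·cn u·dn u)/D = -0.839050476888414/0.9938392818725248 = -0.8442516734773572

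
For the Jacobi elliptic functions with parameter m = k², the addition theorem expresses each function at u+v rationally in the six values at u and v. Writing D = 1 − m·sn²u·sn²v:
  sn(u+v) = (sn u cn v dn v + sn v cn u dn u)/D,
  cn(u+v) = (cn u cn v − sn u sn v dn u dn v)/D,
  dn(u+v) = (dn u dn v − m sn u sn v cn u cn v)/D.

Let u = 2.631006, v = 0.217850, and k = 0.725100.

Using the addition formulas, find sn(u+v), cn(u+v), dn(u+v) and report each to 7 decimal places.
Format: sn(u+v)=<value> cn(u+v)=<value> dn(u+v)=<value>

sn(u+v)=0.7510982 cn(u+v)=-0.6601905 dn(u+v)=0.8386821

sn u = 0.8554428677163858, cn u = -0.5178971906403491, dn u = 0.7843791861693192
sn v = 0.2152556974235886, cn v = 0.9765577221683747, dn v = 0.9877441159310435
m = k² = 0.52577001
D = 1 − m·sn²u·sn²v = 0.9821726356646803
sn(u+v) = (sn u·cn v·dn v + sn v·cn u·dn u)/D = 0.7377080600267049/0.9821726356646803 = 0.7510981605870793
cn(u+v) = (cn u·cn v − sn u·sn v·dn u·dn v)/D = -0.6484210857306696/0.9821726356646803 = -0.6601905430727602
dn(u+v) = (dn u·dn v − m·sn u·sn v·cn u·cn v)/D = 0.8237306089957285/0.9821726356646803 = 0.8386821003603639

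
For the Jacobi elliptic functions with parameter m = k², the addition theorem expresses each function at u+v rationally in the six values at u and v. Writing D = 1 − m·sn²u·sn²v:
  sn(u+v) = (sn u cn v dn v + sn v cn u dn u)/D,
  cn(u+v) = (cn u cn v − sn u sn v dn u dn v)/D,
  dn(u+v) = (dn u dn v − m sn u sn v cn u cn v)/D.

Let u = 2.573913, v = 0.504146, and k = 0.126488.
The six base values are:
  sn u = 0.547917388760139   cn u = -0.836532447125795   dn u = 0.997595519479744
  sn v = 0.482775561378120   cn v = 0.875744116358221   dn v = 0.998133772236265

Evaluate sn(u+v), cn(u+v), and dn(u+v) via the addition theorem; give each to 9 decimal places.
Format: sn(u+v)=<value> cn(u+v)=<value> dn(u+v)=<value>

sn(u+v)=0.076138829 cn(u+v)=-0.997097226 dn(u+v)=0.999953624

m = k² = 0.015999214144
D = 1 − m·sn²u·sn²v = 0.9988805121787687
sn(u+v) = (sn u·cn v·dn v + sn v·cn u·dn u)/D = 0.07605359278801898/0.9988805121787687 = 0.07613882928012089
cn(u+v) = (cn u·cn v − sn u·sn v·dn u·dn v)/D = -0.9959809880889059/0.9988805121787687 = -0.9970972262903215
dn(u+v) = (dn u·dn v − m·sn u·sn v·cn u·cn v)/D = 0.9988341883277784/0.9988805121787687 = 0.9999536242319022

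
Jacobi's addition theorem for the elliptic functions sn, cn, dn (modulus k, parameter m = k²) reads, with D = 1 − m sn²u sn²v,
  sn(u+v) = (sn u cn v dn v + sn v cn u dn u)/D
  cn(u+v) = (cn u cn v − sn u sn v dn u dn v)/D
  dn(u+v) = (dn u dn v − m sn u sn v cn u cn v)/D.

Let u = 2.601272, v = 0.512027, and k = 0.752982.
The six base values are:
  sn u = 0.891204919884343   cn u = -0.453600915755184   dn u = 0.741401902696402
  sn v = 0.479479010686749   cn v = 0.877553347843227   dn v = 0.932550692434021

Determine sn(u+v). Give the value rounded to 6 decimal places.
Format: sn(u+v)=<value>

m = k² = 0.566981892324
D = 1 − m·sn²u·sn²v = 0.8964706372264454
sn(u+v) = (sn u·cn v·dn v + sn v·cn u·dn u)/D = 0.5680800456156602/0.8964706372264454 = 0.633685055623484

sn(u+v)=0.633685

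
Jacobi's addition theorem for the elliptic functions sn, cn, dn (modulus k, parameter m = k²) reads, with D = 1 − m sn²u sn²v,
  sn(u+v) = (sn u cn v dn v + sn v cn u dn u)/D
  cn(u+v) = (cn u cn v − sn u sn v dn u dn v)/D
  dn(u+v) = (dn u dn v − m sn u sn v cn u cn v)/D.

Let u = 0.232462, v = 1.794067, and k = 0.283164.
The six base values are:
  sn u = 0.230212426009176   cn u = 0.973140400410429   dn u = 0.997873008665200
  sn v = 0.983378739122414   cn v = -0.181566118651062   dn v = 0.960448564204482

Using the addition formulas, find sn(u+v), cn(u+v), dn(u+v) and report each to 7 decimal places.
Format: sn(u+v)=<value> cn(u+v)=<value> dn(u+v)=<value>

sn(u+v)=0.9185592 cn(u+v)=-0.3952833 dn(u+v)=0.9655809

m = k² = 0.080181850896
D = 1 − m·sn²u·sn²v = 0.9958906301594924
sn(u+v) = (sn u·cn v·dn v + sn v·cn u·dn u)/D = 0.9147845474239433/0.9958906301594924 = 0.918559247090657
cn(u+v) = (cn u·cn v − sn u·sn v·dn u·dn v)/D = -0.393658962852165/0.9958906301594924 = -0.3952833282396886
dn(u+v) = (dn u·dn v − m·sn u·sn v·cn u·cn v)/D = 0.9616129717084842/0.9958906301594924 = 0.9655809007405576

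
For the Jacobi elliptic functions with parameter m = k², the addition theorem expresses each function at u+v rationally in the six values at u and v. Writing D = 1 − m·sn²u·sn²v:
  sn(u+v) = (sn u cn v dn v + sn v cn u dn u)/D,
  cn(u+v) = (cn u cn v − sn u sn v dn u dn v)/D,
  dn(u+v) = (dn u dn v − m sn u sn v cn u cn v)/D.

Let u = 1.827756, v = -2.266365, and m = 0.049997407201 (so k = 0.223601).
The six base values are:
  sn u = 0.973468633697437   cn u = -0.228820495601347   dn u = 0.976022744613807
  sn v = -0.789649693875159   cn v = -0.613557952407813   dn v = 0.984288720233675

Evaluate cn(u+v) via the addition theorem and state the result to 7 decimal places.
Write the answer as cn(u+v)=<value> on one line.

cn(u+v)=0.9056303

m = k² = 0.049997407201
D = 1 − m·sn²u·sn²v = 0.9704566084161456
cn(u+v) = (cn u·cn v − sn u·sn v·dn u·dn v)/D = 0.8788748770516567/0.9704566084161456 = 0.9056302666494725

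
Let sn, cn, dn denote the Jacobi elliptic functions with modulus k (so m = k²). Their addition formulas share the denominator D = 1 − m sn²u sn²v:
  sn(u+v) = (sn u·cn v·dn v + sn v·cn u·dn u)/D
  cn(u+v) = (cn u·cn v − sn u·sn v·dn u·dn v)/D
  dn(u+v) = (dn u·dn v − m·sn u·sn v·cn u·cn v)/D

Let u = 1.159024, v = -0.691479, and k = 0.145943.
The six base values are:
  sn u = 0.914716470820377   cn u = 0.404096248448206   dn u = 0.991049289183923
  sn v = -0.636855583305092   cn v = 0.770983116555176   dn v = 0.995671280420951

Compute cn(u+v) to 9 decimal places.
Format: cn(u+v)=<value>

m = k² = 0.021299359249
D = 1 − m·sn²u·sn²v = 0.9927719448348045
cn(u+v) = (cn u·cn v − sn u·sn v·dn u·dn v)/D = 0.8863804174559795/0.9927719448348045 = 0.8928338699211244

cn(u+v)=0.892833870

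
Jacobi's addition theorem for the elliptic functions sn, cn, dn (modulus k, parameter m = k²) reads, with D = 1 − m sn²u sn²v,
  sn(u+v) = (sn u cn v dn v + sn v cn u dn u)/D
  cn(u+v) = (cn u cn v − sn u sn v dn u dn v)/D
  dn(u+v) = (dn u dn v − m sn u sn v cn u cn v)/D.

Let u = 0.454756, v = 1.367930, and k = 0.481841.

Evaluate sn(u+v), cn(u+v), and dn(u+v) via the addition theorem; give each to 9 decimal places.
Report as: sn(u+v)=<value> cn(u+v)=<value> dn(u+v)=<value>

sn u = 0.4361100619533908, cn u = 0.8998933347141814, dn u = 0.9776722273192245
sn v = 0.9634716944012403, cn v = 0.2678101829423275, dn v = 0.8857093594839512
m = k² = 0.232170749281
D = 1 − m·sn²u·sn²v = 0.9590100265538002
sn(u+v) = (sn u·cn v·dn v + sn v·cn u·dn u)/D = 0.9511092639349345/0.9590100265538002 = 0.9917615432580439
cn(u+v) = (cn u·cn v − sn u·sn v·dn u·dn v)/D = -0.1228470556743938/0.9590100265538002 = -0.1280977802868697
dn(u+v) = (dn u·dn v − m·sn u·sn v·cn u·cn v)/D = 0.8424230058066661/0.9590100265538002 = 0.8784298208371301

sn(u+v)=0.991761543 cn(u+v)=-0.128097780 dn(u+v)=0.878429821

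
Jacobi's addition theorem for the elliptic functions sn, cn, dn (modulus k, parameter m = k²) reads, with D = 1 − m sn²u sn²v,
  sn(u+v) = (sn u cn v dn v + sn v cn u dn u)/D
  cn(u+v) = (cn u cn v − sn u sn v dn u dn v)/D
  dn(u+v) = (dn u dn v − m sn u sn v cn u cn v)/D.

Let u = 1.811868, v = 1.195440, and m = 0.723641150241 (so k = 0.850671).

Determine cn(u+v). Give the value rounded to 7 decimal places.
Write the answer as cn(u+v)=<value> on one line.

cn(u+v)=-0.4928618

sn u = 0.9873283762845614, cn u = 0.1586905081701217, dn u = 0.5427541537259692
sn v = 0.8630993273315439, cn v = 0.5050342079105498, dn v = 0.6789185788739746
m = k² = 0.723641150241
D = 1 − m·sn²u·sn²v = 0.4745056516389791
cn(u+v) = (cn u·cn v − sn u·sn v·dn u·dn v)/D = -0.2338656968451536/0.4745056516389791 = -0.4928617731682718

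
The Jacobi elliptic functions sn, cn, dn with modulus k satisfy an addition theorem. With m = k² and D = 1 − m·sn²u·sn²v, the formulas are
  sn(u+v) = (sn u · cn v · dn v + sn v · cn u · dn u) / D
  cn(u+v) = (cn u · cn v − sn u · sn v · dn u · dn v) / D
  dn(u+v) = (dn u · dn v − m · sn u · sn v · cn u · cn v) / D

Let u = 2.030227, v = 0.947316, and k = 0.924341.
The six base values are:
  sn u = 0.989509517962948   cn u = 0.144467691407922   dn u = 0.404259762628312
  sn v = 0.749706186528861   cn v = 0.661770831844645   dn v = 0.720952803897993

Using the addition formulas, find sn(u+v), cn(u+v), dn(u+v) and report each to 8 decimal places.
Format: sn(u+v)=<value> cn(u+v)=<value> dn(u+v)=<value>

sn(u+v)=0.97374355 cn(u+v)=-0.22764777 dn(u+v)=0.43574309

m = k² = 0.854406284281
D = 1 − m·sn²u·sn²v = 0.5297957229375196
sn(u+v) = (sn u·cn v·dn v + sn v·cn u·dn u)/D = 0.5158851662364081/0.5297957229375196 = 0.9737435466183408
cn(u+v) = (cn u·cn v − sn u·sn v·dn u·dn v)/D = -0.1206068128263182/0.5297957229375196 = -0.2276477661193609
dn(u+v) = (dn u·dn v − m·sn u·sn v·cn u·cn v)/D = 0.2308548277766894/0.5297957229375196 = 0.4357430945208192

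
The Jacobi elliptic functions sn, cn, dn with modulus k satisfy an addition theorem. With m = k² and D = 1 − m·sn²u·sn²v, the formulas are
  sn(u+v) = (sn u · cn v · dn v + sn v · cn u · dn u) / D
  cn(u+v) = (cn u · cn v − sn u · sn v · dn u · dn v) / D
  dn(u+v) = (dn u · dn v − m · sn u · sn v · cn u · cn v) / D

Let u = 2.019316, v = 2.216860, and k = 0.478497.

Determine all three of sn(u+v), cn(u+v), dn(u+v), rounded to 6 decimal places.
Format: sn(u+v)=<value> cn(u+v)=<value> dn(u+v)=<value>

sn(u+v)=-0.760743 cn(u+v)=-0.649053 dn(u+v)=0.931394

sn u = 0.9541149676023225, cn u = -0.2994405259767272, dn u = 0.8897022977792582
sn v = 0.8863758056026757, cn v = -0.4629664472099545, dn v = 0.9056021756965304
m = k² = 0.228959379009
D = 1 − m·sn²u·sn²v = 0.8362445953859557
sn(u+v) = (sn u·cn v·dn v + sn v·cn u·dn u)/D = -0.6361674763143447/0.8362445953859557 = -0.7607433038424978
cn(u+v) = (cn u·cn v − sn u·sn v·dn u·dn v)/D = -0.5427669531134504/0.8362445953859557 = -0.6490528681538979
dn(u+v) = (dn u·dn v − m·sn u·sn v·cn u·cn v)/D = 0.7788729605856805/0.8362445953859557 = 0.9313937152875754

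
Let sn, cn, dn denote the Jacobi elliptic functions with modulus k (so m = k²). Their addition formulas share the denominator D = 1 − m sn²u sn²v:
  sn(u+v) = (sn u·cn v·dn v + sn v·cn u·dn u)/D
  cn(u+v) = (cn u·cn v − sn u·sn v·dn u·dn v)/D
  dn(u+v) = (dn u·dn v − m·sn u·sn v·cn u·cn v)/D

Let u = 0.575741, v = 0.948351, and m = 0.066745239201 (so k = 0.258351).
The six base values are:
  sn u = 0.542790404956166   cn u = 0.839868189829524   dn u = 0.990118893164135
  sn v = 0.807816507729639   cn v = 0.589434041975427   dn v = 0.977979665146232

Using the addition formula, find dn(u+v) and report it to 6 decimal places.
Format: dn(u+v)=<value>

dn(u+v)=0.966227

m = k² = 0.066745239201
D = 1 − m·sn²u·sn²v = 0.9871675356880962
dn(u+v) = (dn u·dn v − m·sn u·sn v·cn u·cn v)/D = 0.9538280405397596/0.9871675356880962 = 0.9662271155168229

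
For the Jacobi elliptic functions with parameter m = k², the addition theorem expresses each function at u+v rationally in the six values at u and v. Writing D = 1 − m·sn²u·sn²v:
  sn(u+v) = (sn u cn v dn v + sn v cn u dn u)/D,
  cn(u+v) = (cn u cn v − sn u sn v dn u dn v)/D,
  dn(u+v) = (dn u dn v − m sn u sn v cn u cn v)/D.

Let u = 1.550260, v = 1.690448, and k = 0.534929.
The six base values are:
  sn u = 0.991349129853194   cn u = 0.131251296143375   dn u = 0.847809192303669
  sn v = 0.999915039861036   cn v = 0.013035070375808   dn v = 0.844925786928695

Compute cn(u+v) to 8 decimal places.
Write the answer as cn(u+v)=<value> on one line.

m = k² = 0.286149035041
D = 1 − m·sn²u·sn²v = 0.7188282094327727
cn(u+v) = (cn u·cn v − sn u·sn v·dn u·dn v)/D = -0.708367717178076/0.7188282094327727 = -0.9854478551099837

cn(u+v)=-0.98544786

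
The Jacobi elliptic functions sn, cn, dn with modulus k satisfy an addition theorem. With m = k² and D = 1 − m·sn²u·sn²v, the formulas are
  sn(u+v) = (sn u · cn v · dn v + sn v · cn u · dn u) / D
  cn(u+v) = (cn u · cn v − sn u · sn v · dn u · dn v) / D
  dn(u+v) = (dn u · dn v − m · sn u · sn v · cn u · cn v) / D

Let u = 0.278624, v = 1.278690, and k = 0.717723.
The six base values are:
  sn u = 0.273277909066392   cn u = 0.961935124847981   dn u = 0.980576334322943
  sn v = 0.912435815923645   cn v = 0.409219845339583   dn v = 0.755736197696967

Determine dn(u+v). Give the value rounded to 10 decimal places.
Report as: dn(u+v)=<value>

dn(u+v)=0.7133419602

m = k² = 0.515126304729
D = 1 − m·sn²u·sn²v = 0.9679721763605386
dn(u+v) = (dn u·dn v − m·sn u·sn v·cn u·cn v)/D = 0.6904951697236185/0.9679721763605386 = 0.713341960220178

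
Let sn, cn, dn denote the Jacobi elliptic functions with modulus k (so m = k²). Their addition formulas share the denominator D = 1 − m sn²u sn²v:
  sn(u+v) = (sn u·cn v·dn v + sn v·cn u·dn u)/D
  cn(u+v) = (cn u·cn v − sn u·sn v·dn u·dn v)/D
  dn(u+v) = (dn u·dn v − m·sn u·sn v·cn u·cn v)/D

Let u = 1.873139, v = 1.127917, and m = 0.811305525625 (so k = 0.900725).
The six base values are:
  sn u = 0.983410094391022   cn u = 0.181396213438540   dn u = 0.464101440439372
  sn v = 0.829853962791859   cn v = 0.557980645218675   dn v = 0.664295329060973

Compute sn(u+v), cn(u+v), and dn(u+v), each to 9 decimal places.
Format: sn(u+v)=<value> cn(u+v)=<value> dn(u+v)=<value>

sn(u+v)=0.944970562 cn(u+v)=-0.327155372 dn(u+v)=0.524908584

m = k² = 0.811305525625
D = 1 − m·sn²u·sn²v = 0.4596724620531621
sn(u+v) = (sn u·cn v·dn v + sn v·cn u·dn u)/D = 0.4343769447609485/0.4596724620531621 = 0.9449705619100408
cn(u+v) = (cn u·cn v − sn u·sn v·dn u·dn v)/D = -0.150384315106861/0.4596724620531621 = -0.3271553715338048
dn(u+v) = (dn u·dn v − m·sn u·sn v·cn u·cn v)/D = 0.2412860212159511/0.4596724620531621 = 0.5249085841214605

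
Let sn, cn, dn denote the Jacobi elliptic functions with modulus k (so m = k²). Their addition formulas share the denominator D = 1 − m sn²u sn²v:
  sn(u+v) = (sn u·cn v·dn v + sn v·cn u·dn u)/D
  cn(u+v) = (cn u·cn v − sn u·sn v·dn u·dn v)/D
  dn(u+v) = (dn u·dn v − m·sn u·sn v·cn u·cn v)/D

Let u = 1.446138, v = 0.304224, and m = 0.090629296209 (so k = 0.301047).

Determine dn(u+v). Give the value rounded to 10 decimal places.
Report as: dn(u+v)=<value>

sn u = 0.9880542989190947, cn u = 0.1541061400058295, dn u = 0.9547371533433984
sn v = 0.2991547004875743, cn v = 0.9542046243737188, dn v = 0.9959363754395471
m = k² = 0.090629296209
D = 1 − m·sn²u·sn²v = 0.9920818833808829
dn(u+v) = (dn u·dn v − m·sn u·sn v·cn u·cn v)/D = 0.9469182719814256/0.9920818833808829 = 0.9544759236550659

dn(u+v)=0.9544759237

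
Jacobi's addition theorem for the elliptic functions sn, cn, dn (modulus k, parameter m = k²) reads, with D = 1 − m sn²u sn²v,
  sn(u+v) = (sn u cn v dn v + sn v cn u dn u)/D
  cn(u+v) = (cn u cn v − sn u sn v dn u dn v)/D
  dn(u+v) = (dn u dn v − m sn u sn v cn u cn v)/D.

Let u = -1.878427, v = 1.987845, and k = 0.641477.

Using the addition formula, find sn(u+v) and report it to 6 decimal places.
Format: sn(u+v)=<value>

sn(u+v)=0.109111

sn u = -0.9974611619134414, cn u = -0.07121257244537224, dn u = 0.7685011600523385
sn v = 0.9879181593335156, cn v = -0.1549764835679221, dn v = 0.773556961052679
m = k² = 0.411492741529
D = 1 − m·sn²u·sn²v = 0.600427026977372
sn(u+v) = (sn u·cn v·dn v + sn v·cn u·dn u)/D = 0.06551303147704672/0.600427026977372 = 0.1091107304193948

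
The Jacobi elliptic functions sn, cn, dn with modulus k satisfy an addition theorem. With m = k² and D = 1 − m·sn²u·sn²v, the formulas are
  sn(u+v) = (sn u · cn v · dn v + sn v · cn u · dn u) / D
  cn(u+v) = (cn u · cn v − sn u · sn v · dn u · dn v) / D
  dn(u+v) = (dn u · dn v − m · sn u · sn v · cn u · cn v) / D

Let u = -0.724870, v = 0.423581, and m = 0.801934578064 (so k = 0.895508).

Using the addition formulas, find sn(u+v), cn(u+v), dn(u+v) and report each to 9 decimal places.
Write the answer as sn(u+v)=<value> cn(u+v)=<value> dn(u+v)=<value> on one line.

sn(u+v)=-0.293333082 cn(u+v)=0.956010305 dn(u+v)=0.964882430

sn u = -0.6285046301980942, cn u = 0.7778058432665294, dn u = 0.8265720480164998
sn v = 0.4021295880178038, cn v = 0.9155827622015562, dn v = 0.9329097482636041
m = k² = 0.801934578064
D = 1 − m·sn²u·sn²v = 0.9487742930398916
sn(u+v) = (sn u·cn v·dn v + sn v·cn u·dn u)/D = -0.2783068873972632/0.9487742930398916 = -0.2933330818919665
cn(u+v) = (cn u·cn v − sn u·sn v·dn u·dn v)/D = 0.907038001166761/0.9487742930398916 = 0.9560103048962186
dn(u+v) = (dn u·dn v − m·sn u·sn v·cn u·cn v)/D = 0.9154556450565842/0.9487742930398916 = 0.9648824296487273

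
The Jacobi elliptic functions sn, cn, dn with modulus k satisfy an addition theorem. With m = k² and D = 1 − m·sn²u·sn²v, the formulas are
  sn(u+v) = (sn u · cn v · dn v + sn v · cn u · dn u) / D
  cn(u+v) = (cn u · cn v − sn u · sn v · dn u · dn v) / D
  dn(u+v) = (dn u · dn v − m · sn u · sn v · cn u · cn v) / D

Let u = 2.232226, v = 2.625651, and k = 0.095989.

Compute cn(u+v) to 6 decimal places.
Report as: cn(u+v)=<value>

cn(u+v)=0.133559

sn u = 0.7929538739597024, cn u = -0.6092816703071745, dn u = 0.9970990571150245
sn v = 0.499488087164054, cn v = -0.8663207551370303, dn v = 0.9988499598352122
m = k² = 0.009213888121
D = 1 − m·sn²u·sn²v = 0.9985545966585227
cn(u+v) = (cn u·cn v − sn u·sn v·dn u·dn v)/D = 0.1333654985888141/0.9985545966585227 = 0.1335585445553974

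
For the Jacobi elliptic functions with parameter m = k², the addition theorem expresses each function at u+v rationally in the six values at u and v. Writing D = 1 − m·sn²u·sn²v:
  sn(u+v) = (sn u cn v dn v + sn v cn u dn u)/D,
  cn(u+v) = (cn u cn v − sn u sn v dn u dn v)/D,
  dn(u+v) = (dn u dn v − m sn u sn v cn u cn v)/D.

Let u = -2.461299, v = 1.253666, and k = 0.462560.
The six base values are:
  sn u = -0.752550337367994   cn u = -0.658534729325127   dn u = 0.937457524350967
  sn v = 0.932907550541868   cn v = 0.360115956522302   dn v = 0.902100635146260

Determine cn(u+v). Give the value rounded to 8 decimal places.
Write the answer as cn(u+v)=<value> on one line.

m = k² = 0.2139617536
D = 1 − m·sn²u·sn²v = 0.8945407995487552
cn(u+v) = (cn u·cn v − sn u·sn v·dn u·dn v)/D = 0.3565698672379741/0.8945407995487552 = 0.3986066006355923

cn(u+v)=0.39860660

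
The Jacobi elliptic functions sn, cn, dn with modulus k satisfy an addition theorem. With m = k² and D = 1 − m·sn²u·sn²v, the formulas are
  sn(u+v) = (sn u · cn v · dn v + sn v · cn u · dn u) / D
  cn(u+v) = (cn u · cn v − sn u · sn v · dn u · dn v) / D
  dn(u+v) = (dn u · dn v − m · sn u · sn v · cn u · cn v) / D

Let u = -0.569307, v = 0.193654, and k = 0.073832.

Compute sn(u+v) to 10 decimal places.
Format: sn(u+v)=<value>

sn u = -0.5389161601844084, cn u = 0.842359408027294, dn u = 0.9992080939187216
sn v = 0.192439443378575, cn v = 0.9813088507866136, dn v = 0.9998990585883199
m = k² = 0.005451164224
D = 1 − m·sn²u·sn²v = 0.9999413700041347
sn(u+v) = (sn u·cn v·dn v + sn v·cn u·dn u)/D = -0.366815010527029/0.9999413700041347 = -0.3668365181505714

sn(u+v)=-0.3668365182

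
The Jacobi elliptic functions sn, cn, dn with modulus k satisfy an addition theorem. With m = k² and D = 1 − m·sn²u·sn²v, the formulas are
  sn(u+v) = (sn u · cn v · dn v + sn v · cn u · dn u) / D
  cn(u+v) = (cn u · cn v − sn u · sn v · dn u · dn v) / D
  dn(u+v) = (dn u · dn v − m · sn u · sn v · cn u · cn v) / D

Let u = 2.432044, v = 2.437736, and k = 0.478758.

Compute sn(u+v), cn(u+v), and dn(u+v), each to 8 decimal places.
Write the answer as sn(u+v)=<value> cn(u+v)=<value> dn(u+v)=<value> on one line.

sn u = 0.7786171645081507, cn u = -0.6274992518985878, dn u = 0.9279240950537424
sn v = 0.7752908824155408, cn v = -0.6316043442245565, dn v = 0.928562247917937
m = k² = 0.229209222564
D = 1 − m·sn²u·sn²v = 0.9164763647329236
sn(u+v) = (sn u·cn v·dn v + sn v·cn u·dn u)/D = -0.9080763909967082/0.9164763647329236 = -0.9908344895084519
cn(u+v) = (cn u·cn v − sn u·sn v·dn u·dn v)/D = -0.1237990114195925/0.9164763647329236 = -0.1350815102096709
dn(u+v) = (dn u·dn v − m·sn u·sn v·cn u·cn v)/D = 0.8067976053598724/0.9164763647329236 = 0.88032559966234

sn(u+v)=-0.99083449 cn(u+v)=-0.13508151 dn(u+v)=0.88032560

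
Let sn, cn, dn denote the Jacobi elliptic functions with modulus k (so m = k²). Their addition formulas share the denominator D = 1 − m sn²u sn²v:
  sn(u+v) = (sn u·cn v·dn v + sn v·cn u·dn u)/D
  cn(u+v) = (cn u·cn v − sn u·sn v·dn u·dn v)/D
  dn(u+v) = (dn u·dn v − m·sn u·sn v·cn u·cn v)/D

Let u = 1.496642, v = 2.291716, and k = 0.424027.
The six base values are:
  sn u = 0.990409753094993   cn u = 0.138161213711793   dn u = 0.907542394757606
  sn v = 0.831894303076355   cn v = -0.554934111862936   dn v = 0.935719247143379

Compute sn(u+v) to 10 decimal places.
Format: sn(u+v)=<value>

m = k² = 0.179798896729
D = 1 − m·sn²u·sn²v = 0.8779456844142893
sn(u+v) = (sn u·cn v·dn v + sn v·cn u·dn u)/D = -0.409973810454524/0.8779456844142893 = -0.4669694466668892

sn(u+v)=-0.4669694467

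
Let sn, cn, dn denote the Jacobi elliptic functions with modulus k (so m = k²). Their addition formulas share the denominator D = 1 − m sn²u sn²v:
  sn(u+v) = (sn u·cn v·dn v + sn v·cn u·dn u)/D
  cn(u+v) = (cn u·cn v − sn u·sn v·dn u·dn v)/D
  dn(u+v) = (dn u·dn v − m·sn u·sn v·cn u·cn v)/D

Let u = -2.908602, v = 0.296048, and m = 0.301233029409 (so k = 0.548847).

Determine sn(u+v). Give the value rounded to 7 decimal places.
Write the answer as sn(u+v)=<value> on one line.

sn(u+v)=-0.7123669

sn u = -0.4916047678521451, cn u = -0.8708184381517416, dn u = 0.9629119549468568
sn v = 0.2905193281891807, cn v = 0.9568691237303601, dn v = 0.9872058987250256
m = k² = 0.301233029409
D = 1 − m·sn²u·sn²v = 0.9938555243948885
sn(u+v) = (sn u·cn v·dn v + sn v·cn u·dn u)/D = -0.7079897583877366/0.9938555243948885 = -0.7123668792994817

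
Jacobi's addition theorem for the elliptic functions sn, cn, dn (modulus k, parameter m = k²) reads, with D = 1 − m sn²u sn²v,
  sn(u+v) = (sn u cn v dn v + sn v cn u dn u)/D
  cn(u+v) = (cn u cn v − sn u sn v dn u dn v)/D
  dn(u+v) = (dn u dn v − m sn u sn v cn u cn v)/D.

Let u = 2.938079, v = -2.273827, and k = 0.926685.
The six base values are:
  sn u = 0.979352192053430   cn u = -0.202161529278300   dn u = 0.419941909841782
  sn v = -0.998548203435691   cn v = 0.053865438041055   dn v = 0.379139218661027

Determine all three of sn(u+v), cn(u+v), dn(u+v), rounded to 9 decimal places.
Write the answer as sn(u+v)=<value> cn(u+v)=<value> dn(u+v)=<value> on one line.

sn(u+v)=0.586175862 cn(u+v)=0.810183843 dn(u+v)=0.839603090

m = k² = 0.858745089225
D = 1 − m·sn²u·sn²v = 0.1787410125999658
sn(u+v) = (sn u·cn v·dn v + sn v·cn u·dn u)/D = 0.1047736670692831/0.1787410125999658 = 0.5861758616293254
cn(u+v) = (cn u·cn v − sn u·sn v·dn u·dn v)/D = 0.1448130804662209/0.1787410125999658 = 0.8101838428672334
dn(u+v) = (dn u·dn v − m·sn u·sn v·cn u·cn v)/D = 0.1500715065142368/0.1787410125999658 = 0.8396030901430927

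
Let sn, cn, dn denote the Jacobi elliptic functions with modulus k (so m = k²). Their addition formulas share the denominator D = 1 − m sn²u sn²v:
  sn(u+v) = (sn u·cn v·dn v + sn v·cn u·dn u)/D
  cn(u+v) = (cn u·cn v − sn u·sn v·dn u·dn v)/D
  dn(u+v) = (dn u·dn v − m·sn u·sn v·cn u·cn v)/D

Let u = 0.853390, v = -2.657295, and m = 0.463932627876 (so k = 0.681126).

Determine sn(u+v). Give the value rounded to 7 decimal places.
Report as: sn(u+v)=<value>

sn(u+v)=-0.9998845

sn u = 0.7257922426826389, cn u = 0.687913962979169, dn u = 0.8692595572112219
sn v = -0.8019196390603909, cn v = -0.5974319145218578, dn v = 0.837649375007764
m = k² = 0.463932627876
D = 1 − m·sn²u·sn²v = 0.8428402749663787
sn(u+v) = (sn u·cn v·dn v + sn v·cn u·dn u)/D = -0.8427428864918619/0.8428402749663787 = -0.9998844520398356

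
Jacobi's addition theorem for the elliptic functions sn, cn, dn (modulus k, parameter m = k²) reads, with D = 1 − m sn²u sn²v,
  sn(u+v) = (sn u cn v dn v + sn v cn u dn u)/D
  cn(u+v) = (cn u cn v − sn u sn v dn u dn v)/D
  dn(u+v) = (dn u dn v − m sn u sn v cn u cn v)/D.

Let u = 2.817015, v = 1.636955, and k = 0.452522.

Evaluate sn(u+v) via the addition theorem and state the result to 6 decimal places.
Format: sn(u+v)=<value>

sn(u+v)=-0.887484

sn u = 0.4819219336099474, cn u = -0.8762141575583274, dn u = 0.9759308339623617
sn v = 0.9997498061403617, cn v = 0.02236794854941377, dn v = 0.8918106829218521
m = k² = 0.204776160484
D = 1 − m·sn²u·sn²v = 0.9524647876446259
sn(u+v) = (sn u·cn v·dn v + sn v·cn u·dn u)/D = -0.8452970997272509/0.9524647876446259 = -0.8874838321504854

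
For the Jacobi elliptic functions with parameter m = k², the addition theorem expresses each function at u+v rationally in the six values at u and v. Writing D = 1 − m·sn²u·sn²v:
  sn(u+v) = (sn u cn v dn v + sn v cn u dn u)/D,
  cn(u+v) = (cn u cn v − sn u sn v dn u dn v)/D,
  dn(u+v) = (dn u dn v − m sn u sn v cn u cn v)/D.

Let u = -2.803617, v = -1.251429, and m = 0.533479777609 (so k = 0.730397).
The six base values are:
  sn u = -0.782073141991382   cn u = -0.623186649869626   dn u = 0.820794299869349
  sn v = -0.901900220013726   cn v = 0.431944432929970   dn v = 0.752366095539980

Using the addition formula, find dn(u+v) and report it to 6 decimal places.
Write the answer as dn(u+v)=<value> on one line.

dn(u+v)=0.978554

m = k² = 0.533479777609
D = 1 − m·sn²u·sn²v = 0.7345824167866912
dn(u+v) = (dn u·dn v − m·sn u·sn v·cn u·cn v)/D = 0.7188285669128345/0.7345824167866912 = 0.9785540063118183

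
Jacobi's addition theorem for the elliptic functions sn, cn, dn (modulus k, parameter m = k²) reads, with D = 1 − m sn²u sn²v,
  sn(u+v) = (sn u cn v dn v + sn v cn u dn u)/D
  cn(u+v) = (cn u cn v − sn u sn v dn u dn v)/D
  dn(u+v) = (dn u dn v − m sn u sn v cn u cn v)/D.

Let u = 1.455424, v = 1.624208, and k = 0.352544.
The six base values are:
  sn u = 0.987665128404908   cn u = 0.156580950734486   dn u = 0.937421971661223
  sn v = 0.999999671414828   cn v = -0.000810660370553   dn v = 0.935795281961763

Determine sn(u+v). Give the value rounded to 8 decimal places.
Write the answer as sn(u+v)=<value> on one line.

m = k² = 0.124287271936
D = 1 − m·sn²u·sn²v = 0.8787600326285645
sn(u+v) = (sn u·cn v·dn v + sn v·cn u·dn u)/D = 0.1460331205650072/0.8787600326285645 = 0.166180885728485

sn(u+v)=0.16618089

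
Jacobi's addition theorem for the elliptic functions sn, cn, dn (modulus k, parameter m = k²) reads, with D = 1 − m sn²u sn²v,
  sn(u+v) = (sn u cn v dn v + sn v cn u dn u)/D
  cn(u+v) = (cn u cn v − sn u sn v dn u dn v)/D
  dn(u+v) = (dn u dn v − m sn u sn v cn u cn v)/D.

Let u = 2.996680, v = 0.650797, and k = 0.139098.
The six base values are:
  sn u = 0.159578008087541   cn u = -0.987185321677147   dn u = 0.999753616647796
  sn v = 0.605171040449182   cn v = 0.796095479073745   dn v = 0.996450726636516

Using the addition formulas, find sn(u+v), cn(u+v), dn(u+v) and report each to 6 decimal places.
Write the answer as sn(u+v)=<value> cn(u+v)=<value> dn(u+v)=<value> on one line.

m = k² = 0.019348253604
D = 1 − m·sn²u·sn²v = 0.9998195553021504
sn(u+v) = (sn u·cn v·dn v + sn v·cn u·dn u)/D = -0.4706803414014371/0.9998195553021504 = -0.4707652885016789
cn(u+v) = (cn u·cn v − sn u·sn v·dn u·dn v)/D = -0.8820992911134303/0.9998195553021504 = -0.8822584899800801
dn(u+v) = (dn u·dn v − m·sn u·sn v·cn u·cn v)/D = 0.9976736597580162/0.9998195553021504 = 0.9978537171705092

sn(u+v)=-0.470765 cn(u+v)=-0.882258 dn(u+v)=0.997854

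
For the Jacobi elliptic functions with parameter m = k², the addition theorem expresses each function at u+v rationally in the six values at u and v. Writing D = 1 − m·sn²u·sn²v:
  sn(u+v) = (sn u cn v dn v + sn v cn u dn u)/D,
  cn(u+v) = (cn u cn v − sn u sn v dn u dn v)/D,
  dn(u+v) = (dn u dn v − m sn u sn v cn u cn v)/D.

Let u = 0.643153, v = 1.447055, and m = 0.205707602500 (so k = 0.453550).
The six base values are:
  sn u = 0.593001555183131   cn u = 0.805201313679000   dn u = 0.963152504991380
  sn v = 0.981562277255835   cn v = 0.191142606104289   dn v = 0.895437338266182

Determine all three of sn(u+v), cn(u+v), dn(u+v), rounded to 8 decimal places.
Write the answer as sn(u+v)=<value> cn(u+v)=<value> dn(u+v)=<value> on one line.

m = k² = 0.2057076025
D = 1 − m·sn²u·sn²v = 0.9303056252474498
sn(u+v) = (sn u·cn v·dn v + sn v·cn u·dn u)/D = 0.8627285329813851/0.9303056252474498 = 0.9273603314522687
cn(u+v) = (cn u·cn v − sn u·sn v·dn u·dn v)/D = -0.3480919917878543/0.9303056252474498 = -0.3741695012273694
dn(u+v) = (dn u·dn v − m·sn u·sn v·cn u·cn v)/D = 0.8440143840747355/0.9303056252474498 = 0.9072442014421208

sn(u+v)=0.92736033 cn(u+v)=-0.37416950 dn(u+v)=0.90724420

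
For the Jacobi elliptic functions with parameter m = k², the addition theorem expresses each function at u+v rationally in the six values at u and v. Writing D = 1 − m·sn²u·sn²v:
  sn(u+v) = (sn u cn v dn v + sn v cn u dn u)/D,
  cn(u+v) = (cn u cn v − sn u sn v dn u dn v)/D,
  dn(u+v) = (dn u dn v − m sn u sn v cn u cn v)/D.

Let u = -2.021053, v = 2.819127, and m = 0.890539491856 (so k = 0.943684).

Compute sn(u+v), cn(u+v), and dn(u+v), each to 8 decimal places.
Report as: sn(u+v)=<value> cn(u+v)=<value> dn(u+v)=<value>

sn u = -0.9843800129975726, cn u = 0.1760567806444806, dn u = 0.3702210979102615
sn v = 0.9954992099937697, cn v = -0.09476984173132547, dn v = 0.3427225275308675
m = k² = 0.890539491856
D = 1 − m·sn²u·sn²v = 0.1448139712390841
sn(u+v) = (sn u·cn v·dn v + sn v·cn u·dn u)/D = 0.09685899969401119/0.1448139712390841 = 0.668851208659277
cn(u+v) = (cn u·cn v − sn u·sn v·dn u·dn v)/D = 0.10765417058484/0.1448139712390841 = 0.743396301225009
dn(u+v) = (dn u·dn v − m·sn u·sn v·cn u·cn v)/D = 0.1123224926379084/0.1448139712390841 = 0.7756329840058515

sn(u+v)=0.66885121 cn(u+v)=0.74339630 dn(u+v)=0.77563298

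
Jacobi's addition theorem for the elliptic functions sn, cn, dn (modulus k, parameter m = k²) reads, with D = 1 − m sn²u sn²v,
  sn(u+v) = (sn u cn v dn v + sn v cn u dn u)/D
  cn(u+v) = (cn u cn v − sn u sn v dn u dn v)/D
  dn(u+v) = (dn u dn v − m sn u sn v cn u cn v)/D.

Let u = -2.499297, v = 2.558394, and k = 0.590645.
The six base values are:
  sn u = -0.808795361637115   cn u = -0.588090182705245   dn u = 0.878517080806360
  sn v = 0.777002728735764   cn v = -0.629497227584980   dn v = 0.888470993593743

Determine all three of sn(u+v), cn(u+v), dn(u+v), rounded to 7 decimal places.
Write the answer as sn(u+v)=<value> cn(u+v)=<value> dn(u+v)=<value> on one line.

m = k² = 0.348861516025
D = 1 − m·sn²u·sn²v = 0.8622234023969556
sn(u+v) = (sn u·cn v·dn v + sn v·cn u·dn u)/D = 0.05091484083545158/0.8622234023969556 = 0.05905063663768557
cn(u+v) = (cn u·cn v − sn u·sn v·dn u·dn v)/D = 0.8607188127511116/0.8622234023969556 = 0.9982549886239908
dn(u+v) = (dn u·dn v − m·sn u·sn v·cn u·cn v)/D = 0.861698807357225/0.8622234023969556 = 0.9993915787506205

sn(u+v)=0.0590506 cn(u+v)=0.9982550 dn(u+v)=0.9993916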